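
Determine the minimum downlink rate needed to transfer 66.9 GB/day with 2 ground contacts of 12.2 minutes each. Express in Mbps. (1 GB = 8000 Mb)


total contact time = 2 * 12.2 * 60 = 1464.0000 s
data = 66.9 GB = 535200.0000 Mb
rate = 535200.0000 / 1464.0000 = 365.5738 Mbps

365.5738 Mbps


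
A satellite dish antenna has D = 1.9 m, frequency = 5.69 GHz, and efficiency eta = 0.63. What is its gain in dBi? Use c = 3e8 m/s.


lambda = c/f = 3e8 / 5.69e+09 = 0.05272408 m
G = eta*(pi*D/lambda)^2 = 0.63*(pi*1.9/0.05272408)^2
G = 8074.7581 (linear)
G = 10*log10(8074.7581) = 39.0713 dBi

39.0713 dBi


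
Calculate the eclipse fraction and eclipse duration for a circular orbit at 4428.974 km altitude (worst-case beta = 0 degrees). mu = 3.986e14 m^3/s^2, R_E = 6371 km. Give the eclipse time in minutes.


r = 10799.9740 km
T = 186.1633 min
Eclipse fraction = arcsin(R_E/r)/pi = arcsin(6371.0000/10799.9740)/pi
= arcsin(0.5899088)/pi = 0.2008363
Eclipse duration = 0.2008363 * 186.1633 = 37.3884 min

37.3884 minutes


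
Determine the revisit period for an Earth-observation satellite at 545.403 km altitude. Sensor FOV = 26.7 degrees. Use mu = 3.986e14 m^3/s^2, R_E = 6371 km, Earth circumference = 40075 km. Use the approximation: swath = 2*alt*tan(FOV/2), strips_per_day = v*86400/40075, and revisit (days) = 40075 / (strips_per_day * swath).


swath = 2*545.403*tan(0.2330015) = 258.8609 km
v = sqrt(mu/r) = 7591.5158 m/s = 7.5915 km/s
strips/day = v*86400/40075 = 7.5915*86400/40075 = 16.3670
coverage/day = strips * swath = 16.3670 * 258.8609 = 4236.7731 km
revisit = 40075 / 4236.7731 = 9.4588 days

9.4588 days


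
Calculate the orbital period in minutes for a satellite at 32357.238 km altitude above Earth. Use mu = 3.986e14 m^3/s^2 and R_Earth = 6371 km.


r = 38728.2380 km = 3.8728238e+07 m
T = 2*pi*sqrt(r^3/mu) = 2*pi*sqrt(5.8087571e+22 / 3.986e14)
T = 75849.5186 s = 1264.1586 min

1264.1586 minutes


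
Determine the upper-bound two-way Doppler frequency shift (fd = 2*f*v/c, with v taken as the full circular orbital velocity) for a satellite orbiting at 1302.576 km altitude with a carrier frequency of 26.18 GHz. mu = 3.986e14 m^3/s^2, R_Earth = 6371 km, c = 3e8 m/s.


r = 7.673576e+06 m
v = sqrt(mu/r) = 7207.2527 m/s (worst-case radial velocity)
f = 26.18 GHz = 2.618e+10 Hz
fd = 2*f*v/c = 2*2.618e+10*7207.2527/3.0e+08
fd = 1.2579058e+06 Hz

1.2579e+06 Hz


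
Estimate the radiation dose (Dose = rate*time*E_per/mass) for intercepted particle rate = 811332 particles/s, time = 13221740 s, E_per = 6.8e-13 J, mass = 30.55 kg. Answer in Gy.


Total energy deposited = rate * time * E_per
  = 811332 * 13221740 * 6.8e-13 = 7.2945 J
Dose = E_total / mass = 7.2945 / 30.55
Dose = 0.2387728 Gy

0.2388 Gy


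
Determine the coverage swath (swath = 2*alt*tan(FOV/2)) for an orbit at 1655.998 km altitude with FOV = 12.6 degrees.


FOV = 12.6 deg = 0.2199115 rad
swath = 2 * alt * tan(FOV/2) = 2 * 1655.998 * tan(0.1099557)
swath = 2 * 1655.998 * 0.110401
swath = 365.6478 km

365.6478 km


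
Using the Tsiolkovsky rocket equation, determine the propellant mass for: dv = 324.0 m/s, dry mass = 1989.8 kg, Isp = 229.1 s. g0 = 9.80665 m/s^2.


ve = Isp * g0 = 229.1 * 9.80665 = 2246.703515 m/s
mass ratio = exp(dv/ve) = exp(324.0/2246.703515) = 1.15512814
m_prop = m_dry * (mr - 1) = 1989.8 * (1.15512814 - 1)
m_prop = 308.6740 kg

308.6740 kg


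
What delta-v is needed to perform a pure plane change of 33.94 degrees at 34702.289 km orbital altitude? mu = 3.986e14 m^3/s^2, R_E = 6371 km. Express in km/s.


r = 41073.2890 km = 4.1073289e+07 m
V = sqrt(mu/r) = 3115.2213 m/s
di = 33.94 deg = 0.5923647 rad
dV = 2*V*sin(di/2) = 2*3115.2213*sin(0.2961824)
dV = 1818.4852 m/s = 1.8185 km/s

1.8185 km/s


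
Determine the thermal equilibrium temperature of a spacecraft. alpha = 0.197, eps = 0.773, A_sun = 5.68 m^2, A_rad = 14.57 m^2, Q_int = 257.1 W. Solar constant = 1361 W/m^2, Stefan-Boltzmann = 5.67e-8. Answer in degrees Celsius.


Numerator = alpha*S*A_sun + Q_int = 0.197*1361*5.68 + 257.1 = 1780.0046 W
Denominator = eps*sigma*A_rad = 0.773*5.67e-8*14.57 = 6.3858999e-07 W/K^4
T^4 = 2.7873982e+09 K^4
T = 229.7734 K = -43.3766 C

-43.3766 degrees Celsius


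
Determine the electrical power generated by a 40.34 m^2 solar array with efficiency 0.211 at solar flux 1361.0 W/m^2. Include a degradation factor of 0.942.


P = area * eta * S * degradation
P = 40.34 * 0.211 * 1361.0 * 0.942
P = 10912.5784 W

10912.5784 W


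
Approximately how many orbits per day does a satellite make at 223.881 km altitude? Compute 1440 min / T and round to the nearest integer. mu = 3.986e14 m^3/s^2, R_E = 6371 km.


r = 6.594881e+06 m
T = 2*pi*sqrt(r^3/mu) = 5329.9320 s = 88.8322 min
revs/day = 1440 / 88.8322 = 16.2103
Rounded: 16 revolutions per day

16 revolutions per day


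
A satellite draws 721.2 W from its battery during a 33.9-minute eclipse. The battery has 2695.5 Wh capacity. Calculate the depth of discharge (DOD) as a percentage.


E_used = P * t / 60 = 721.2 * 33.9 / 60 = 407.4780 Wh
DOD = E_used / E_total * 100 = 407.4780 / 2695.5 * 100
DOD = 15.1170 %

15.1170 %


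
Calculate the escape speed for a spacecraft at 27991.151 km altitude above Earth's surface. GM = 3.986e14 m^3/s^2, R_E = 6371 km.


r = 6371.0 + 27991.151 = 34362.1510 km = 3.4362151e+07 m
v_esc = sqrt(2*mu/r) = sqrt(2*3.986e14 / 3.4362151e+07)
v_esc = 4816.6321 m/s = 4.8166 km/s

4.8166 km/s


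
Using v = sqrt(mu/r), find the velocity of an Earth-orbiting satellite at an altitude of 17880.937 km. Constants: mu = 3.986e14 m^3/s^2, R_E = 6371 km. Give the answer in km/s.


r = R_E + alt = 6371.0 + 17880.937 = 24251.9370 km = 2.4251937e+07 m
v = sqrt(mu/r) = sqrt(3.986e14 / 2.4251937e+07) = 4054.1091 m/s = 4.0541 km/s

4.0541 km/s


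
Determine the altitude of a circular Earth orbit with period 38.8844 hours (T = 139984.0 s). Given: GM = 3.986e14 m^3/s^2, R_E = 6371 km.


T = 139984.0 s
r = (mu*T^2/(4*pi^2))^(1/3) = (3.986e14 * 139984.0^2 / (4*pi^2))^(1/3)
r = 5.8269969e+07 m = 58269.9688 km
alt = r - R_E = 58269.9688 - 6371 = 51898.9688 km

51898.9688 km


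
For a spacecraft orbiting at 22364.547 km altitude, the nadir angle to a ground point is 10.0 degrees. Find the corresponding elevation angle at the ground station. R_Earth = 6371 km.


r = R_E + alt = 28735.5470 km
Law of sines in the satellite / Earth-center / ground-point triangle:
  sin(nadir)/R_E = sin(90 + el)/r  =>  cos(el) = (r/R_E)*sin(nadir)
cos(el) = (28735.5470 / 6371.0000) * sin(10.0 deg) = 0.783217
el = arccos(0.783217) = 38.4439 deg
(Earth-central angle = 90 - nadir - el = 41.5561 deg)

38.4439 degrees


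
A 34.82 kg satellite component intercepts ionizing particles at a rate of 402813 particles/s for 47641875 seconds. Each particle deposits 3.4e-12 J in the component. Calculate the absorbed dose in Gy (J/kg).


Total energy deposited = rate * time * E_per
  = 402813 * 47641875 * 3.4e-12 = 65.2486 J
Dose = E_total / mass = 65.2486 / 34.82
Dose = 1.8739 Gy

1.8739 Gy


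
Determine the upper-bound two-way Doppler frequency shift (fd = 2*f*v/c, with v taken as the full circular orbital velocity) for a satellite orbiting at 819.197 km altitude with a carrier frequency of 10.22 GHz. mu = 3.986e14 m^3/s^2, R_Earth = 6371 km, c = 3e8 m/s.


r = 7.190197e+06 m
v = sqrt(mu/r) = 7445.5752 m/s (worst-case radial velocity)
f = 10.22 GHz = 1.022e+10 Hz
fd = 2*f*v/c = 2*1.022e+10*7445.5752/3.0e+08
fd = 507291.8547 Hz

507291.8547 Hz


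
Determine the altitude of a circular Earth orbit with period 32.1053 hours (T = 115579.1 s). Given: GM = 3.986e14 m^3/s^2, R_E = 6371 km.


T = 115579.1 s
r = (mu*T^2/(4*pi^2))^(1/3) = (3.986e14 * 115579.1^2 / (4*pi^2))^(1/3)
r = 5.1283626e+07 m = 51283.6261 km
alt = r - R_E = 51283.6261 - 6371 = 44912.6261 km

44912.6261 km


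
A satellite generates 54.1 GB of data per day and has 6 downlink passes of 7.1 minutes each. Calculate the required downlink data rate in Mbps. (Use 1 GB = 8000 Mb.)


total contact time = 6 * 7.1 * 60 = 2556.0000 s
data = 54.1 GB = 432800.0000 Mb
rate = 432800.0000 / 2556.0000 = 169.3271 Mbps

169.3271 Mbps


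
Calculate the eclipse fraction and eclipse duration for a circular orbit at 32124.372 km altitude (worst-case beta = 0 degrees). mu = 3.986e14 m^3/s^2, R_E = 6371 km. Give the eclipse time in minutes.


r = 38495.3720 km
T = 1252.7741 min
Eclipse fraction = arcsin(R_E/r)/pi = arcsin(6371.0000/38495.3720)/pi
= arcsin(0.1655004)/pi = 0.05292392
Eclipse duration = 0.05292392 * 1252.7741 = 66.3017 min

66.3017 minutes


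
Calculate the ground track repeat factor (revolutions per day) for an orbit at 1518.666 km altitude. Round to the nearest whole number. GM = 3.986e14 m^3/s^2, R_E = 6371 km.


r = 7.889666e+06 m
T = 2*pi*sqrt(r^3/mu) = 6974.2763 s = 116.2379 min
revs/day = 1440 / 116.2379 = 12.3884
Rounded: 12 revolutions per day

12 revolutions per day


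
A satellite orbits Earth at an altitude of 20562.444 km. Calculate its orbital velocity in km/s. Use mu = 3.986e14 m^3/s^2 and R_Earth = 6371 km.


r = R_E + alt = 6371.0 + 20562.444 = 26933.4440 km = 2.6933444e+07 m
v = sqrt(mu/r) = sqrt(3.986e14 / 2.6933444e+07) = 3847.0046 m/s = 3.8470 km/s

3.8470 km/s


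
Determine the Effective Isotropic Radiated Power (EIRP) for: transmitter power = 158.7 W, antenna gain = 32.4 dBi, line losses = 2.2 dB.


Pt = 158.7 W = 22.0058 dBW
EIRP = Pt_dBW + Gt - losses = 22.0058 + 32.4 - 2.2 = 52.2058 dBW

52.2058 dBW


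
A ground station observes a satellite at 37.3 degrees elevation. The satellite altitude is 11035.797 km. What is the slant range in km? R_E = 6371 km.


h = 11035.797 km, el = 37.3 deg
d = -R_E*sin(el) + sqrt((R_E*sin(el))^2 + 2*R_E*h + h^2)
d = -6371.0000*sin(0.6510078) + sqrt((6371.0000*0.6059884)^2 + 2*6371.0000*11035.797 + 11035.797^2)
d = 12791.9458 km

12791.9458 km


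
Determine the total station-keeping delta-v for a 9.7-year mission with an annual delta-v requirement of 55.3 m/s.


dV = rate * years = 55.3 * 9.7
dV = 536.4100 m/s

536.4100 m/s


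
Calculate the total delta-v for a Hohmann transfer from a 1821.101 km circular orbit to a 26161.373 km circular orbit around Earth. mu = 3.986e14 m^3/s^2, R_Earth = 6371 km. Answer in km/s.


r1 = 8192.1010 km = 8.192101e+06 m
r2 = 32532.3730 km = 3.2532373e+07 m
dv1 = sqrt(mu/r1)*(sqrt(2*r2/(r1+r2)) - 1) = 1841.4741 m/s
dv2 = sqrt(mu/r2)*(1 - sqrt(2*r1/(r1+r2))) = 1280.1261 m/s
total dv = |dv1| + |dv2| = 1841.4741 + 1280.1261 = 3121.6001 m/s = 3.1216 km/s

3.1216 km/s


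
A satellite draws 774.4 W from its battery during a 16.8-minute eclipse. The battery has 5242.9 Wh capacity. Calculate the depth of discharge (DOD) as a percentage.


E_used = P * t / 60 = 774.4 * 16.8 / 60 = 216.8320 Wh
DOD = E_used / E_total * 100 = 216.8320 / 5242.9 * 100
DOD = 4.1357 %

4.1357 %


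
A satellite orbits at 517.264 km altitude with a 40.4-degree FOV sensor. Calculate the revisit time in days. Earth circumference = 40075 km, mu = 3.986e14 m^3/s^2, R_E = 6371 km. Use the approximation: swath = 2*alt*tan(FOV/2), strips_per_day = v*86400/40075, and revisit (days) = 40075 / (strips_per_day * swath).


swath = 2*517.264*tan(0.3525565) = 380.6322 km
v = sqrt(mu/r) = 7607.0059 m/s = 7.6070 km/s
strips/day = v*86400/40075 = 7.6070*86400/40075 = 16.4004
coverage/day = strips * swath = 16.4004 * 380.6322 = 6242.5134 km
revisit = 40075 / 6242.5134 = 6.4197 days

6.4197 days


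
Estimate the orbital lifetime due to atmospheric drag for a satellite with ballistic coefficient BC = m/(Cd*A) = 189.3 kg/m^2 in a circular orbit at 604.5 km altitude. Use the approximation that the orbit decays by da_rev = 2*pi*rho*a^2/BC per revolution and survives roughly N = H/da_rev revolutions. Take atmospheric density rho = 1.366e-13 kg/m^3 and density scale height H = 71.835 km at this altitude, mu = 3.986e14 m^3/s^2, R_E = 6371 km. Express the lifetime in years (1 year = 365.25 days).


a = R_E + alt = 6975.5000 km = 6.9755e+06 m
da_rev = 2*pi*rho*a^2/BC = 2*pi*1.366e-13*(6.9755e+06)^2/189.3 = 0.220612766 m per revolution
N = H/da_rev = 71835.0000 m / 0.220612766 m = 325615.7896 revolutions
P = 2*pi*sqrt(a^3/mu) = 5797.9469 s
lifetime = N*P = 325615.7896 * 5797.9469 = 1.8879031e+09 s = 21850.7299 days
years = 21850.7299 / 365.25 = 59.8240 years

59.8240 years


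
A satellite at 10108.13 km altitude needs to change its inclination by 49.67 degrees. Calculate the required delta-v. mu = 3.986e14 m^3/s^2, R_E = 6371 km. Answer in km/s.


r = 16479.1300 km = 1.647913e+07 m
V = sqrt(mu/r) = 4918.1470 m/s
di = 49.67 deg = 0.866905 rad
dV = 2*V*sin(di/2) = 2*4918.1470*sin(0.4334525)
dV = 4131.3078 m/s = 4.1313 km/s

4.1313 km/s


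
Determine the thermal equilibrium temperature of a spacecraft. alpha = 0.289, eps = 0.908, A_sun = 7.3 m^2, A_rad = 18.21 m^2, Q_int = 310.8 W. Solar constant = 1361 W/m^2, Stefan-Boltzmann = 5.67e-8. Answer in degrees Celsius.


Numerator = alpha*S*A_sun + Q_int = 0.289*1361*7.3 + 310.8 = 3182.1017 W
Denominator = eps*sigma*A_rad = 0.908*5.67e-8*18.21 = 9.3751636e-07 W/K^4
T^4 = 3.3941826e+09 K^4
T = 241.3703 K = -31.7797 C

-31.7797 degrees Celsius


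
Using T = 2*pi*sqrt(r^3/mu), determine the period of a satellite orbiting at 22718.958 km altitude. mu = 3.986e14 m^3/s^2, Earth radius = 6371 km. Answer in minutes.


r = 29089.9580 km = 2.9089958e+07 m
T = 2*pi*sqrt(r^3/mu) = 2*pi*sqrt(2.4616669e+22 / 3.986e14)
T = 49377.1322 s = 822.9522 min

822.9522 minutes


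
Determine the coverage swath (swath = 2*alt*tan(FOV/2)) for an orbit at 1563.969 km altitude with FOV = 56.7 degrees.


FOV = 56.7 deg = 0.9896017 rad
swath = 2 * alt * tan(FOV/2) = 2 * 1563.969 * tan(0.4948008)
swath = 2 * 1563.969 * 0.5395707
swath = 1687.7438 km

1687.7438 km


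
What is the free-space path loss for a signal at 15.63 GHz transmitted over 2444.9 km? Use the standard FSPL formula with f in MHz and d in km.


f = 15.63 GHz = 15630.0000 MHz
d = 2444.9 km
FSPL = 32.44 + 20*log10(15630.0000) + 20*log10(2444.9)
FSPL = 32.44 + 83.8792 + 67.7652
FSPL = 184.0844 dB

184.0844 dB


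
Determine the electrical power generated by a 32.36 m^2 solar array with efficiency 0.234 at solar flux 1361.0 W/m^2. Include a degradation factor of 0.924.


P = area * eta * S * degradation
P = 32.36 * 0.234 * 1361.0 * 0.924
P = 9522.5764 W

9522.5764 W


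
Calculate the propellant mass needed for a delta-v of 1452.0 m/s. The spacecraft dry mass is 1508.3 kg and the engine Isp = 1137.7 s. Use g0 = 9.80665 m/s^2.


ve = Isp * g0 = 1137.7 * 9.80665 = 11157.025705 m/s
mass ratio = exp(dv/ve) = exp(1452.0/11157.025705) = 1.13899035
m_prop = m_dry * (mr - 1) = 1508.3 * (1.13899035 - 1)
m_prop = 209.6391 kg

209.6391 kg


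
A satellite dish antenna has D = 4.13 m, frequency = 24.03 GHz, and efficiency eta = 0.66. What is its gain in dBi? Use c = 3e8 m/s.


lambda = c/f = 3e8 / 2.403e+10 = 0.01248439 m
G = eta*(pi*D/lambda)^2 = 0.66*(pi*4.13/0.01248439)^2
G = 712867.5016 (linear)
G = 10*log10(712867.5016) = 58.5301 dBi

58.5301 dBi


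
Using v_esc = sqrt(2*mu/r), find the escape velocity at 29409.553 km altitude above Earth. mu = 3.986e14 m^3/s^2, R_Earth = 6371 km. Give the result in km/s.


r = 6371.0 + 29409.553 = 35780.5530 km = 3.5780553e+07 m
v_esc = sqrt(2*mu/r) = sqrt(2*3.986e14 / 3.5780553e+07)
v_esc = 4720.1970 m/s = 4.7202 km/s

4.7202 km/s


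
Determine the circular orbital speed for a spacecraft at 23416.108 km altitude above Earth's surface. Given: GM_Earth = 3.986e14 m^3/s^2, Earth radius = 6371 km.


r = R_E + alt = 6371.0 + 23416.108 = 29787.1080 km = 2.9787108e+07 m
v = sqrt(mu/r) = sqrt(3.986e14 / 2.9787108e+07) = 3658.0908 m/s = 3.6581 km/s

3.6581 km/s


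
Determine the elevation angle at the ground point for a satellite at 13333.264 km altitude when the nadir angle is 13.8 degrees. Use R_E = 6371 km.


r = R_E + alt = 19704.2640 km
Law of sines in the satellite / Earth-center / ground-point triangle:
  sin(nadir)/R_E = sin(90 + el)/r  =>  cos(el) = (r/R_E)*sin(nadir)
cos(el) = (19704.2640 / 6371.0000) * sin(13.8 deg) = 0.7377376
el = arccos(0.7377376) = 42.4610 deg
(Earth-central angle = 90 - nadir - el = 33.7390 deg)

42.4610 degrees


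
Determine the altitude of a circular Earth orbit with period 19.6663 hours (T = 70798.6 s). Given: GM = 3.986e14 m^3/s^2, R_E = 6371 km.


T = 70798.6 s
r = (mu*T^2/(4*pi^2))^(1/3) = (3.986e14 * 70798.6^2 / (4*pi^2))^(1/3)
r = 3.6989259e+07 m = 36989.2591 km
alt = r - R_E = 36989.2591 - 6371 = 30618.2591 km

30618.2591 km


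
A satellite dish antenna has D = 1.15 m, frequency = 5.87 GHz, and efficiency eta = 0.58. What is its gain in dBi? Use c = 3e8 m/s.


lambda = c/f = 3e8 / 5.87e+09 = 0.05110733 m
G = eta*(pi*D/lambda)^2 = 0.58*(pi*1.15/0.05110733)^2
G = 2898.3919 (linear)
G = 10*log10(2898.3919) = 34.6216 dBi

34.6216 dBi


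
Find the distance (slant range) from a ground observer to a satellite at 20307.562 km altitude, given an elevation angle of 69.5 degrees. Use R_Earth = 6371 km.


h = 20307.562 km, el = 69.5 deg
d = -R_E*sin(el) + sqrt((R_E*sin(el))^2 + 2*R_E*h + h^2)
d = -6371.0000*sin(1.2130) + sqrt((6371.0000*0.9366722)^2 + 2*6371.0000*20307.562 + 20307.562^2)
d = 20617.5615 km

20617.5615 km


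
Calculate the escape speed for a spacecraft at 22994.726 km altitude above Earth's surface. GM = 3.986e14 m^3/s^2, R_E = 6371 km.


r = 6371.0 + 22994.726 = 29365.7260 km = 2.9365726e+07 m
v_esc = sqrt(2*mu/r) = sqrt(2*3.986e14 / 2.9365726e+07)
v_esc = 5210.3065 m/s = 5.2103 km/s

5.2103 km/s


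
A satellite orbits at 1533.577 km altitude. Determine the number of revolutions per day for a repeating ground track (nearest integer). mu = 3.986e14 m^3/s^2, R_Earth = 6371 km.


r = 7.904577e+06 m
T = 2*pi*sqrt(r^3/mu) = 6994.0571 s = 116.5676 min
revs/day = 1440 / 116.5676 = 12.3533
Rounded: 12 revolutions per day

12 revolutions per day


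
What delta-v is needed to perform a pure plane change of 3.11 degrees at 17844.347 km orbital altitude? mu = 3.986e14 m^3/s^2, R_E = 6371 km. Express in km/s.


r = 24215.3470 km = 2.4215347e+07 m
V = sqrt(mu/r) = 4057.1709 m/s
di = 3.11 deg = 0.05427974 rad
dV = 2*V*sin(di/2) = 2*4057.1709*sin(0.02713987)
dV = 220.1951 m/s = 0.2201951 km/s

0.2202 km/s


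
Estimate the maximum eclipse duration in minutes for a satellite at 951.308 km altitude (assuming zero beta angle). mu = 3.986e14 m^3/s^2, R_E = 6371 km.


r = 7322.3080 km
T = 103.9279 min
Eclipse fraction = arcsin(R_E/r)/pi = arcsin(6371.0000/7322.3080)/pi
= arcsin(0.8700809)/pi = 0.3359335
Eclipse duration = 0.3359335 * 103.9279 = 34.9129 min

34.9129 minutes


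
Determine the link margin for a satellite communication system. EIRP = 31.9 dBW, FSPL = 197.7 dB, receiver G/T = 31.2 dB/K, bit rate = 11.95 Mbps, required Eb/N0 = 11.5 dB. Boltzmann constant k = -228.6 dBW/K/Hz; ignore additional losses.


C/N0 = EIRP - FSPL + G/T - k = 31.9 - 197.7 + 31.2 - (-228.6)
C/N0 = 94.0000 dB-Hz
R_b = 11.95 Mbps = 1.195e+07 bps -> 10*log10(R_b) = 70.7737 dB-Hz
Eb/N0 = C/N0 - 10*log10(R_b) = 94.0000 - 70.7737 = 23.2263 dB
Margin = Eb/N0 - Eb/N0_req = 23.2263 - 11.5 = 11.7263 dB (link closes)

11.7263 dB


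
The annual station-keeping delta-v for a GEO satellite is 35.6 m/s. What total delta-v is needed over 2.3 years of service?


dV = rate * years = 35.6 * 2.3
dV = 81.8800 m/s

81.8800 m/s


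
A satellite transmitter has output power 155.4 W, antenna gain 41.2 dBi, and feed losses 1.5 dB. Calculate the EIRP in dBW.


Pt = 155.4 W = 21.9145 dBW
EIRP = Pt_dBW + Gt - losses = 21.9145 + 41.2 - 1.5 = 61.6145 dBW

61.6145 dBW


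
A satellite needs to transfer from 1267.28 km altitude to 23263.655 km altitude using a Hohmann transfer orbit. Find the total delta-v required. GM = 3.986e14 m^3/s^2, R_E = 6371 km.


r1 = 7638.2800 km = 7.63828e+06 m
r2 = 29634.6550 km = 2.9634655e+07 m
dv1 = sqrt(mu/r1)*(sqrt(2*r2/(r1+r2)) - 1) = 1885.4982 m/s
dv2 = sqrt(mu/r2)*(1 - sqrt(2*r1/(r1+r2))) = 1319.5605 m/s
total dv = |dv1| + |dv2| = 1885.4982 + 1319.5605 = 3205.0587 m/s = 3.2051 km/s

3.2051 km/s


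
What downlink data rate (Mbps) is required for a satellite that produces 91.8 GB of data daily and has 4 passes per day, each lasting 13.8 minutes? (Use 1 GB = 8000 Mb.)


total contact time = 4 * 13.8 * 60 = 3312.0000 s
data = 91.8 GB = 734400.0000 Mb
rate = 734400.0000 / 3312.0000 = 221.7391 Mbps

221.7391 Mbps


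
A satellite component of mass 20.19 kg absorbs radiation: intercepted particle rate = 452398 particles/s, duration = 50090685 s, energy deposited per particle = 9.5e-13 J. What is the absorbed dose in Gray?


Total energy deposited = rate * time * E_per
  = 452398 * 50090685 * 9.5e-13 = 21.5279 J
Dose = E_total / mass = 21.5279 / 20.19
Dose = 1.0663 Gy

1.0663 Gy


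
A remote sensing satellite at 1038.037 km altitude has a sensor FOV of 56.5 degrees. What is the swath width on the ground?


FOV = 56.5 deg = 0.986111 rad
swath = 2 * alt * tan(FOV/2) = 2 * 1038.037 * tan(0.4930555)
swath = 2 * 1038.037 * 0.5373194
swath = 1115.5148 km

1115.5148 km


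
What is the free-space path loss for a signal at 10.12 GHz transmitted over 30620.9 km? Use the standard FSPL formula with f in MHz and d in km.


f = 10.12 GHz = 10120.0000 MHz
d = 30620.9 km
FSPL = 32.44 + 20*log10(10120.0000) + 20*log10(30620.9)
FSPL = 32.44 + 80.1036 + 89.7204
FSPL = 202.2640 dB

202.2640 dB


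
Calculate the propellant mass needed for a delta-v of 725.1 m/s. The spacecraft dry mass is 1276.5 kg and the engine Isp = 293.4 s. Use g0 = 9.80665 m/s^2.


ve = Isp * g0 = 293.4 * 9.80665 = 2877.271110 m/s
mass ratio = exp(dv/ve) = exp(725.1/2877.271110) = 1.28660841
m_prop = m_dry * (mr - 1) = 1276.5 * (1.28660841 - 1)
m_prop = 365.8556 kg

365.8556 kg


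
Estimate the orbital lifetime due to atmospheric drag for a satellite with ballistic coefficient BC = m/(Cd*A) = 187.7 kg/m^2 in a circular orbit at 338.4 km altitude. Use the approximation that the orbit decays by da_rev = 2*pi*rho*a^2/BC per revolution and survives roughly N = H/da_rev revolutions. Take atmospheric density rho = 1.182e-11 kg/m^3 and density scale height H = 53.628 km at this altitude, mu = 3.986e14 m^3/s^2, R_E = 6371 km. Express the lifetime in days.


a = R_E + alt = 6709.4000 km = 6.7094e+06 m
da_rev = 2*pi*rho*a^2/BC = 2*pi*1.182e-11*(6.7094e+06)^2/187.7 = 17.811498 m per revolution
N = H/da_rev = 53628.0000 m / 17.811498 m = 3010.8641 revolutions
P = 2*pi*sqrt(a^3/mu) = 5469.3630 s
lifetime = N*P = 3010.8641 * 5469.3630 = 1.6467509e+07 s = 190.5962 days

190.5962 days


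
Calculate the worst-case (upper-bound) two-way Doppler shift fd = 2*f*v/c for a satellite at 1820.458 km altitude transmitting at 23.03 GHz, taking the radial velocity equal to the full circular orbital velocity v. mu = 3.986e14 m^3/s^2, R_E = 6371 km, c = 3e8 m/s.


r = 8.191458e+06 m
v = sqrt(mu/r) = 6975.7040 m/s (worst-case radial velocity)
f = 23.03 GHz = 2.303e+10 Hz
fd = 2*f*v/c = 2*2.303e+10*6975.7040/3.0e+08
fd = 1.0710031e+06 Hz

1.0710e+06 Hz


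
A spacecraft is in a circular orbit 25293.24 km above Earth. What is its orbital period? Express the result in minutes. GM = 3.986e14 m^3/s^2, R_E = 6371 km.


r = 31664.2400 km = 3.166424e+07 m
T = 2*pi*sqrt(r^3/mu) = 2*pi*sqrt(3.174733e+22 / 3.986e14)
T = 56074.4244 s = 934.5737 min

934.5737 minutes


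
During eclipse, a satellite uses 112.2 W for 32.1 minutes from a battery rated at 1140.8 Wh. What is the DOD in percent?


E_used = P * t / 60 = 112.2 * 32.1 / 60 = 60.0270 Wh
DOD = E_used / E_total * 100 = 60.0270 / 1140.8 * 100
DOD = 5.2618 %

5.2618 %


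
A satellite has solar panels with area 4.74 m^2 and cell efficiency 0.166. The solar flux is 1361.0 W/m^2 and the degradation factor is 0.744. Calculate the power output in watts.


P = area * eta * S * degradation
P = 4.74 * 0.166 * 1361.0 * 0.744
P = 796.7416 W

796.7416 W


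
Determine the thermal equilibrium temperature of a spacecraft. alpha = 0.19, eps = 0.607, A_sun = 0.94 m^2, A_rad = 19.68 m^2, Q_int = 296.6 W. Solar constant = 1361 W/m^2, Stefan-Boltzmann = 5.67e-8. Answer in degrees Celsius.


Numerator = alpha*S*A_sun + Q_int = 0.19*1361*0.94 + 296.6 = 539.6746 W
Denominator = eps*sigma*A_rad = 0.607*5.67e-8*19.68 = 6.7732459e-07 W/K^4
T^4 = 7.9677396e+08 K^4
T = 168.0095 K = -105.1405 C

-105.1405 degrees Celsius


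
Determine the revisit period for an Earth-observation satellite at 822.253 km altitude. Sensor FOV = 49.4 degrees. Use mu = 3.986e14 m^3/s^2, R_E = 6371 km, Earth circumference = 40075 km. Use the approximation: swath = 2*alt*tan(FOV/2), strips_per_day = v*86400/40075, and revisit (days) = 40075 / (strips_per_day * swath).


swath = 2*822.253*tan(0.4310963) = 756.3882 km
v = sqrt(mu/r) = 7443.9934 m/s = 7.4440 km/s
strips/day = v*86400/40075 = 7.4440*86400/40075 = 16.0489
coverage/day = strips * swath = 16.0489 * 756.3882 = 12139.2251 km
revisit = 40075 / 12139.2251 = 3.3013 days

3.3013 days


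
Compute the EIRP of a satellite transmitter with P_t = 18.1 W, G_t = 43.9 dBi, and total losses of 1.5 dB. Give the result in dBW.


Pt = 18.1 W = 12.5768 dBW
EIRP = Pt_dBW + Gt - losses = 12.5768 + 43.9 - 1.5 = 54.9768 dBW

54.9768 dBW


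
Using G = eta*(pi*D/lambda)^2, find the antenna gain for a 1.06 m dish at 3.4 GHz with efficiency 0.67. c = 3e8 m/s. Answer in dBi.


lambda = c/f = 3e8 / 3.4e+09 = 0.08823529 m
G = eta*(pi*D/lambda)^2 = 0.67*(pi*1.06/0.08823529)^2
G = 954.3367 (linear)
G = 10*log10(954.3367) = 29.7970 dBi

29.7970 dBi


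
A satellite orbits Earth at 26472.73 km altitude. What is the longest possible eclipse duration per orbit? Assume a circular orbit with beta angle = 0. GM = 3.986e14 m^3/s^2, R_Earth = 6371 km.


r = 32843.7300 km
T = 987.2762 min
Eclipse fraction = arcsin(R_E/r)/pi = arcsin(6371.0000/32843.7300)/pi
= arcsin(0.1939792)/pi = 0.06213943
Eclipse duration = 0.06213943 * 987.2762 = 61.3488 min

61.3488 minutes


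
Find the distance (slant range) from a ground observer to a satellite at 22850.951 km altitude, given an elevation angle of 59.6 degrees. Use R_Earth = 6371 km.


h = 22850.951 km, el = 59.6 deg
d = -R_E*sin(el) + sqrt((R_E*sin(el))^2 + 2*R_E*h + h^2)
d = -6371.0000*sin(1.0402) + sqrt((6371.0000*0.8625137)^2 + 2*6371.0000*22850.951 + 22850.951^2)
d = 23548.4897 km

23548.4897 km


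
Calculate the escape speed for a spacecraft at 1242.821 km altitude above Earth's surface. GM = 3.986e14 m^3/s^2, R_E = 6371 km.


r = 6371.0 + 1242.821 = 7613.8210 km = 7.613821e+06 m
v_esc = sqrt(2*mu/r) = sqrt(2*3.986e14 / 7.613821e+06)
v_esc = 10232.5132 m/s = 10.2325 km/s

10.2325 km/s


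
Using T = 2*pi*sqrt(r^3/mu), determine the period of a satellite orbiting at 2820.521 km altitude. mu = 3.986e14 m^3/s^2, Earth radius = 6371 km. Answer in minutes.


r = 9191.5210 km = 9.191521e+06 m
T = 2*pi*sqrt(r^3/mu) = 2*pi*sqrt(7.76537e+20 / 3.986e14)
T = 8769.8527 s = 146.1642 min

146.1642 minutes


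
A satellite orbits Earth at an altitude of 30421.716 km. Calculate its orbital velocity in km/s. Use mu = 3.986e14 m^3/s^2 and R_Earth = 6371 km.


r = R_E + alt = 6371.0 + 30421.716 = 36792.7160 km = 3.6792716e+07 m
v = sqrt(mu/r) = sqrt(3.986e14 / 3.6792716e+07) = 3291.4535 m/s = 3.2915 km/s

3.2915 km/s


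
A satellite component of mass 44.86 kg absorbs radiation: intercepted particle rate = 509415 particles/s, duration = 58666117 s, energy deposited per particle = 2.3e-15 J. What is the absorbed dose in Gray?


Total energy deposited = rate * time * E_per
  = 509415 * 58666117 * 2.3e-15 = 0.06873642 J
Dose = E_total / mass = 0.06873642 / 44.86
Dose = 0.001532243 Gy

0.0015 Gy


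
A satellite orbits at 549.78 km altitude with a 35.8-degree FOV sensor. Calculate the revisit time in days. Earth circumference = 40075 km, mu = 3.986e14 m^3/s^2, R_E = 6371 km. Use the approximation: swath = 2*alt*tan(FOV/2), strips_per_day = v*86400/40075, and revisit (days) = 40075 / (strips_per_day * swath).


swath = 2*549.78*tan(0.3124139) = 355.1482 km
v = sqrt(mu/r) = 7589.1148 m/s = 7.5891 km/s
strips/day = v*86400/40075 = 7.5891*86400/40075 = 16.3618
coverage/day = strips * swath = 16.3618 * 355.1482 = 5810.8673 km
revisit = 40075 / 5810.8673 = 6.8966 days

6.8966 days


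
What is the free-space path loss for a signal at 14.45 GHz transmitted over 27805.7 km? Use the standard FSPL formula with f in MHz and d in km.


f = 14.45 GHz = 14450.0000 MHz
d = 27805.7 km
FSPL = 32.44 + 20*log10(14450.0000) + 20*log10(27805.7)
FSPL = 32.44 + 83.1974 + 88.8827
FSPL = 204.5200 dB

204.5200 dB


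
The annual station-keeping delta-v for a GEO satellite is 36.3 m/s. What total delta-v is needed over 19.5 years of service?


dV = rate * years = 36.3 * 19.5
dV = 707.8500 m/s

707.8500 m/s


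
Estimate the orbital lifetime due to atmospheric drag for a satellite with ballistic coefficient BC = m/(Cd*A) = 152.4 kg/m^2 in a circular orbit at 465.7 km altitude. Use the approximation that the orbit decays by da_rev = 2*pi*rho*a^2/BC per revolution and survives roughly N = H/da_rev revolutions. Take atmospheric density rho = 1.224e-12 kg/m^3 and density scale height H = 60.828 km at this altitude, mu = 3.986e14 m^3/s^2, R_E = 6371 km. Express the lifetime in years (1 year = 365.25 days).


a = R_E + alt = 6836.7000 km = 6.8367e+06 m
da_rev = 2*pi*rho*a^2/BC = 2*pi*1.224e-12*(6.8367e+06)^2/152.4 = 2.358682 m per revolution
N = H/da_rev = 60828.0000 m / 2.358682 m = 25788.9804 revolutions
P = 2*pi*sqrt(a^3/mu) = 5625.7575 s
lifetime = N*P = 25788.9804 * 5625.7575 = 1.4508255e+08 s = 1679.1962 days
years = 1679.1962 / 365.25 = 4.5974 years

4.5974 years


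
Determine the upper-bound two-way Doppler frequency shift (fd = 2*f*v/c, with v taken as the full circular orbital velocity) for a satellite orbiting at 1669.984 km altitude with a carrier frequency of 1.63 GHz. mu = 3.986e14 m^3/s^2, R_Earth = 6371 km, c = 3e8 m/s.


r = 8.040984e+06 m
v = sqrt(mu/r) = 7040.6710 m/s (worst-case radial velocity)
f = 1.63 GHz = 1.63e+09 Hz
fd = 2*f*v/c = 2*1.63e+09*7040.6710/3.0e+08
fd = 76508.6244 Hz

76508.6244 Hz


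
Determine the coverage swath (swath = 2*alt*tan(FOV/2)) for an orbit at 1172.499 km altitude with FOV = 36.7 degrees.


FOV = 36.7 deg = 0.6405358 rad
swath = 2 * alt * tan(FOV/2) = 2 * 1172.499 * tan(0.3202679)
swath = 2 * 1172.499 * 0.3316868
swath = 777.8048 km

777.8048 km


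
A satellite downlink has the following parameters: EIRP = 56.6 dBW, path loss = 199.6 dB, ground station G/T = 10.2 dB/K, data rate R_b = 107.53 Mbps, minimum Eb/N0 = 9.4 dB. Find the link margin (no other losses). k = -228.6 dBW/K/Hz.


C/N0 = EIRP - FSPL + G/T - k = 56.6 - 199.6 + 10.2 - (-228.6)
C/N0 = 95.8000 dB-Hz
R_b = 107.53 Mbps = 1.0753e+08 bps -> 10*log10(R_b) = 80.3153 dB-Hz
Eb/N0 = C/N0 - 10*log10(R_b) = 95.8000 - 80.3153 = 15.4847 dB
Margin = Eb/N0 - Eb/N0_req = 15.4847 - 9.4 = 6.0847 dB (link closes)

6.0847 dB


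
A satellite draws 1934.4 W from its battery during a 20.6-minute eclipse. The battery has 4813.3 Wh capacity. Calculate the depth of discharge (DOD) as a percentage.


E_used = P * t / 60 = 1934.4 * 20.6 / 60 = 664.1440 Wh
DOD = E_used / E_total * 100 = 664.1440 / 4813.3 * 100
DOD = 13.7981 %

13.7981 %


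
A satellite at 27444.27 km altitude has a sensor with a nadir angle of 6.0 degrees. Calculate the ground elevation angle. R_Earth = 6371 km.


r = R_E + alt = 33815.2700 km
Law of sines in the satellite / Earth-center / ground-point triangle:
  sin(nadir)/R_E = sin(90 + el)/r  =>  cos(el) = (r/R_E)*sin(nadir)
cos(el) = (33815.2700 / 6371.0000) * sin(6.0 deg) = 0.5548043
el = arccos(0.5548043) = 56.3028 deg
(Earth-central angle = 90 - nadir - el = 27.6972 deg)

56.3028 degrees


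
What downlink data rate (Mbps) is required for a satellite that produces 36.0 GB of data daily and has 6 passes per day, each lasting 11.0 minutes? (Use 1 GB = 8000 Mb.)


total contact time = 6 * 11.0 * 60 = 3960.0000 s
data = 36.0 GB = 288000.0000 Mb
rate = 288000.0000 / 3960.0000 = 72.7273 Mbps

72.7273 Mbps


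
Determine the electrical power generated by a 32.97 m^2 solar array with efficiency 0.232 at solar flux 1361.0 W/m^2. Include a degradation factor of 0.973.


P = area * eta * S * degradation
P = 32.97 * 0.232 * 1361.0 * 0.973
P = 10129.2642 W

10129.2642 W


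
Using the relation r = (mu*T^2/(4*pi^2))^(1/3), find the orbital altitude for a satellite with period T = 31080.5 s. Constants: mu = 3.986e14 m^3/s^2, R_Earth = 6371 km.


T = 31080.5 s
r = (mu*T^2/(4*pi^2))^(1/3) = (3.986e14 * 31080.5^2 / (4*pi^2))^(1/3)
r = 2.1365736e+07 m = 21365.7356 km
alt = r - R_E = 21365.7356 - 6371 = 14994.7356 km

14994.7356 km


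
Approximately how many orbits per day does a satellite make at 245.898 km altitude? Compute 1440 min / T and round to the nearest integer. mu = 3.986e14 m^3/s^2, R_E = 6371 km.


r = 6.616898e+06 m
T = 2*pi*sqrt(r^3/mu) = 5356.6452 s = 89.2774 min
revs/day = 1440 / 89.2774 = 16.1295
Rounded: 16 revolutions per day

16 revolutions per day


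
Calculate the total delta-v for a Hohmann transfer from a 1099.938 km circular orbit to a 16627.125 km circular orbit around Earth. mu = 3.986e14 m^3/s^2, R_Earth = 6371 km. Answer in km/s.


r1 = 7470.9380 km = 7.470938e+06 m
r2 = 22998.1250 km = 2.2998125e+07 m
dv1 = sqrt(mu/r1)*(sqrt(2*r2/(r1+r2)) - 1) = 1670.2096 m/s
dv2 = sqrt(mu/r2)*(1 - sqrt(2*r1/(r1+r2))) = 1247.7717 m/s
total dv = |dv1| + |dv2| = 1670.2096 + 1247.7717 = 2917.9813 m/s = 2.9180 km/s

2.9180 km/s


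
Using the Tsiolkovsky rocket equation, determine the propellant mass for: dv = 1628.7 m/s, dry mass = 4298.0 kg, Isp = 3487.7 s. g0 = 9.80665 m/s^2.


ve = Isp * g0 = 3487.7 * 9.80665 = 34202.653205 m/s
mass ratio = exp(dv/ve) = exp(1628.7/34202.653205) = 1.04877112
m_prop = m_dry * (mr - 1) = 4298.0 * (1.04877112 - 1)
m_prop = 209.6183 kg

209.6183 kg


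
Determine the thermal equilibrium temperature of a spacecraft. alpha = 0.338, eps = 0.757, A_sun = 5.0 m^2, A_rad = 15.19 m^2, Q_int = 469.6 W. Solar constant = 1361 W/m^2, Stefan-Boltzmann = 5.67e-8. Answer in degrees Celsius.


Numerator = alpha*S*A_sun + Q_int = 0.338*1361*5.0 + 469.6 = 2769.6900 W
Denominator = eps*sigma*A_rad = 0.757*5.67e-8*15.19 = 6.5198366e-07 W/K^4
T^4 = 4.2480973e+09 K^4
T = 255.2987 K = -17.8513 C

-17.8513 degrees Celsius


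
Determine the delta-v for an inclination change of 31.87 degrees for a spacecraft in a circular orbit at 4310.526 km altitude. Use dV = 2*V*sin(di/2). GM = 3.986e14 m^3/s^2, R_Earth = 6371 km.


r = 10681.5260 km = 1.0681526e+07 m
V = sqrt(mu/r) = 6108.7450 m/s
di = 31.87 deg = 0.5562364 rad
dV = 2*V*sin(di/2) = 2*6108.7450*sin(0.2781182)
dV = 3354.2711 m/s = 3.3543 km/s

3.3543 km/s


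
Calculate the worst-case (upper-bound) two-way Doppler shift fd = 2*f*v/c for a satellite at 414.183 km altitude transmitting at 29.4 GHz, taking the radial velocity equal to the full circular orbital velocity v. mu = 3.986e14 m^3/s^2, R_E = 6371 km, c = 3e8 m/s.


r = 6.785183e+06 m
v = sqrt(mu/r) = 7664.5712 m/s (worst-case radial velocity)
f = 29.4 GHz = 2.94e+10 Hz
fd = 2*f*v/c = 2*2.94e+10*7664.5712/3.0e+08
fd = 1.502256e+06 Hz

1.5023e+06 Hz


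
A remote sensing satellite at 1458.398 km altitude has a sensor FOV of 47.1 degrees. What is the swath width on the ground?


FOV = 47.1 deg = 0.8220501 rad
swath = 2 * alt * tan(FOV/2) = 2 * 1458.398 * tan(0.411025)
swath = 2 * 1458.398 * 0.4358504
swath = 1271.2868 km

1271.2868 km


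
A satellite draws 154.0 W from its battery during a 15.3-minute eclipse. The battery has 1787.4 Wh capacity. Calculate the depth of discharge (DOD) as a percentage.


E_used = P * t / 60 = 154.0 * 15.3 / 60 = 39.2700 Wh
DOD = E_used / E_total * 100 = 39.2700 / 1787.4 * 100
DOD = 2.1970 %

2.1970 %


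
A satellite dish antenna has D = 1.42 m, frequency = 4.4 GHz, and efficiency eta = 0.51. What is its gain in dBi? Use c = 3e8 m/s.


lambda = c/f = 3e8 / 4.4e+09 = 0.06818182 m
G = eta*(pi*D/lambda)^2 = 0.51*(pi*1.42/0.06818182)^2
G = 2183.2801 (linear)
G = 10*log10(2183.2801) = 33.3911 dBi

33.3911 dBi


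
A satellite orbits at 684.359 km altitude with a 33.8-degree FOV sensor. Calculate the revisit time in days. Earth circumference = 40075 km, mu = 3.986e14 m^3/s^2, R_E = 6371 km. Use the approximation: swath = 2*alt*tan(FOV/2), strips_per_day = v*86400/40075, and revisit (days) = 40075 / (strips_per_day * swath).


swath = 2*684.359*tan(0.2949606) = 415.8483 km
v = sqrt(mu/r) = 7516.3862 m/s = 7.5164 km/s
strips/day = v*86400/40075 = 7.5164*86400/40075 = 16.2050
coverage/day = strips * swath = 16.2050 * 415.8483 = 6738.8262 km
revisit = 40075 / 6738.8262 = 5.9469 days

5.9469 days


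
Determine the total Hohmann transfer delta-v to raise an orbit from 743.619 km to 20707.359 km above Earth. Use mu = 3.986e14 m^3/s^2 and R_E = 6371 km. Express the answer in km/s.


r1 = 7114.6190 km = 7.114619e+06 m
r2 = 27078.3590 km = 2.7078359e+07 m
dv1 = sqrt(mu/r1)*(sqrt(2*r2/(r1+r2)) - 1) = 1934.9743 m/s
dv2 = sqrt(mu/r2)*(1 - sqrt(2*r1/(r1+r2))) = 1361.6704 m/s
total dv = |dv1| + |dv2| = 1934.9743 + 1361.6704 = 3296.6447 m/s = 3.2966 km/s

3.2966 km/s


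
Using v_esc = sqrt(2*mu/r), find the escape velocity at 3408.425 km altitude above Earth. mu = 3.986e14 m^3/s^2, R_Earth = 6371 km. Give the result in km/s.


r = 6371.0 + 3408.425 = 9779.4250 km = 9.779425e+06 m
v_esc = sqrt(2*mu/r) = sqrt(2*3.986e14 / 9.779425e+06)
v_esc = 9028.7366 m/s = 9.0287 km/s

9.0287 km/s


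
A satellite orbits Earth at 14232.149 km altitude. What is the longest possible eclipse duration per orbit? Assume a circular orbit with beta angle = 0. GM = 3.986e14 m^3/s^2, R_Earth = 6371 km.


r = 20603.1490 km
T = 490.5241 min
Eclipse fraction = arcsin(R_E/r)/pi = arcsin(6371.0000/20603.1490)/pi
= arcsin(0.3092246)/pi = 0.1000695
Eclipse duration = 0.1000695 * 490.5241 = 49.0865 min

49.0865 minutes


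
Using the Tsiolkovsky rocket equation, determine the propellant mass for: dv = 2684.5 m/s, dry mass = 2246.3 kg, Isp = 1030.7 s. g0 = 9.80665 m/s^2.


ve = Isp * g0 = 1030.7 * 9.80665 = 10107.714155 m/s
mass ratio = exp(dv/ve) = exp(2684.5/10107.714155) = 1.30419922
m_prop = m_dry * (mr - 1) = 2246.3 * (1.30419922 - 1)
m_prop = 683.3227 kg

683.3227 kg


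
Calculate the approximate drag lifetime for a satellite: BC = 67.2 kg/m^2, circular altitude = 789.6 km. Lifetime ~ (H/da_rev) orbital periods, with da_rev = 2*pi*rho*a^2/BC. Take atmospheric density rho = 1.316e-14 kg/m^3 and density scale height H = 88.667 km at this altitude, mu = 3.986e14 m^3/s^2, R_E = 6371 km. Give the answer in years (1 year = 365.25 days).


a = R_E + alt = 7160.6000 km = 7.1606e+06 m
da_rev = 2*pi*rho*a^2/BC = 2*pi*1.316e-14*(7.1606e+06)^2/67.2 = 0.0630906952 m per revolution
N = H/da_rev = 88667.0000 m / 0.0630906952 m = 1.4053895e+06 revolutions
P = 2*pi*sqrt(a^3/mu) = 6030.2503 s
lifetime = N*P = 1.4053895e+06 * 6030.2503 = 8.4748505e+09 s = 98088.5471 days
years = 98088.5471 / 365.25 = 268.5518 years

268.5518 years


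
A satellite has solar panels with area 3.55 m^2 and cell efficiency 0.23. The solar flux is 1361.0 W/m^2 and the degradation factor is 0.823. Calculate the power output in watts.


P = area * eta * S * degradation
P = 3.55 * 0.23 * 1361.0 * 0.823
P = 914.5641 W

914.5641 W


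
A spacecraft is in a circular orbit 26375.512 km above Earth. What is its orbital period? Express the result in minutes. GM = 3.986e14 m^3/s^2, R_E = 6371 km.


r = 32746.5120 km = 3.2746512e+07 m
T = 2*pi*sqrt(r^3/mu) = 2*pi*sqrt(3.51152e+22 / 3.986e14)
T = 58973.7566 s = 982.8959 min

982.8959 minutes


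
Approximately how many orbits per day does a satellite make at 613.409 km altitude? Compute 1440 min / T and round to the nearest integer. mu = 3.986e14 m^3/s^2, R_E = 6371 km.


r = 6.984409e+06 m
T = 2*pi*sqrt(r^3/mu) = 5809.0580 s = 96.8176 min
revs/day = 1440 / 96.8176 = 14.8733
Rounded: 15 revolutions per day

15 revolutions per day
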